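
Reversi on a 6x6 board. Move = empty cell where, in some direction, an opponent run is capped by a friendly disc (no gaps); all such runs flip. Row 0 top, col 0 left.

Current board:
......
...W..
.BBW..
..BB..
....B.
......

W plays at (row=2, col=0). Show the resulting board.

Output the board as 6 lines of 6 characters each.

Answer: ......
...W..
WWWW..
..BB..
....B.
......

Derivation:
Place W at (2,0); scan 8 dirs for brackets.
Dir NW: edge -> no flip
Dir N: first cell '.' (not opp) -> no flip
Dir NE: first cell '.' (not opp) -> no flip
Dir W: edge -> no flip
Dir E: opp run (2,1) (2,2) capped by W -> flip
Dir SW: edge -> no flip
Dir S: first cell '.' (not opp) -> no flip
Dir SE: first cell '.' (not opp) -> no flip
All flips: (2,1) (2,2)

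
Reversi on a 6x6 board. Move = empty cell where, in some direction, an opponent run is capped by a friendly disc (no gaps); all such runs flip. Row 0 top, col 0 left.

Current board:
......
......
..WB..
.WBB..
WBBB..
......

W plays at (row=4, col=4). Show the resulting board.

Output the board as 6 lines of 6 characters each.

Place W at (4,4); scan 8 dirs for brackets.
Dir NW: opp run (3,3) capped by W -> flip
Dir N: first cell '.' (not opp) -> no flip
Dir NE: first cell '.' (not opp) -> no flip
Dir W: opp run (4,3) (4,2) (4,1) capped by W -> flip
Dir E: first cell '.' (not opp) -> no flip
Dir SW: first cell '.' (not opp) -> no flip
Dir S: first cell '.' (not opp) -> no flip
Dir SE: first cell '.' (not opp) -> no flip
All flips: (3,3) (4,1) (4,2) (4,3)

Answer: ......
......
..WB..
.WBW..
WWWWW.
......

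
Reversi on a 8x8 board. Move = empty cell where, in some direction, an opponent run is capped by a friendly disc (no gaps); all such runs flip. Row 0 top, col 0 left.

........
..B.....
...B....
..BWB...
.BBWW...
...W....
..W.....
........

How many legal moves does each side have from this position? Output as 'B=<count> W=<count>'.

Answer: B=6 W=8

Derivation:
-- B to move --
(2,2): no bracket -> illegal
(2,4): flips 1 -> legal
(3,5): no bracket -> illegal
(4,5): flips 2 -> legal
(5,1): no bracket -> illegal
(5,2): flips 1 -> legal
(5,4): flips 2 -> legal
(5,5): no bracket -> illegal
(6,1): no bracket -> illegal
(6,3): flips 3 -> legal
(6,4): flips 1 -> legal
(7,1): no bracket -> illegal
(7,2): no bracket -> illegal
(7,3): no bracket -> illegal
B mobility = 6
-- W to move --
(0,1): no bracket -> illegal
(0,2): no bracket -> illegal
(0,3): no bracket -> illegal
(1,1): no bracket -> illegal
(1,3): flips 1 -> legal
(1,4): no bracket -> illegal
(2,1): flips 1 -> legal
(2,2): no bracket -> illegal
(2,4): flips 1 -> legal
(2,5): flips 1 -> legal
(3,0): no bracket -> illegal
(3,1): flips 2 -> legal
(3,5): flips 1 -> legal
(4,0): flips 2 -> legal
(4,5): no bracket -> illegal
(5,0): no bracket -> illegal
(5,1): flips 1 -> legal
(5,2): no bracket -> illegal
W mobility = 8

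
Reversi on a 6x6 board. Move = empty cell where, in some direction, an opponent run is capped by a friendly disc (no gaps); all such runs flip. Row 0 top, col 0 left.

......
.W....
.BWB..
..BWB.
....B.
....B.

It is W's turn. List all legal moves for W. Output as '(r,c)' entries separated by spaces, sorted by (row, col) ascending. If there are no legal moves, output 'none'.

Answer: (1,3) (2,0) (2,4) (3,1) (3,5) (4,2) (5,5)

Derivation:
(1,0): no bracket -> illegal
(1,2): no bracket -> illegal
(1,3): flips 1 -> legal
(1,4): no bracket -> illegal
(2,0): flips 1 -> legal
(2,4): flips 1 -> legal
(2,5): no bracket -> illegal
(3,0): no bracket -> illegal
(3,1): flips 2 -> legal
(3,5): flips 1 -> legal
(4,1): no bracket -> illegal
(4,2): flips 1 -> legal
(4,3): no bracket -> illegal
(4,5): no bracket -> illegal
(5,3): no bracket -> illegal
(5,5): flips 1 -> legal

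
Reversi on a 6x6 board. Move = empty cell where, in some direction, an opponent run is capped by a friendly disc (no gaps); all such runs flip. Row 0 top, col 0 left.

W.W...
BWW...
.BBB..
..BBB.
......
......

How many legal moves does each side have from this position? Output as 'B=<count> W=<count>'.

-- B to move --
(0,1): flips 2 -> legal
(0,3): flips 1 -> legal
(1,3): flips 2 -> legal
(2,0): no bracket -> illegal
B mobility = 3
-- W to move --
(0,1): no bracket -> illegal
(1,3): no bracket -> illegal
(1,4): no bracket -> illegal
(2,0): flips 1 -> legal
(2,4): no bracket -> illegal
(2,5): no bracket -> illegal
(3,0): flips 1 -> legal
(3,1): flips 1 -> legal
(3,5): no bracket -> illegal
(4,1): no bracket -> illegal
(4,2): flips 2 -> legal
(4,3): no bracket -> illegal
(4,4): flips 2 -> legal
(4,5): flips 2 -> legal
W mobility = 6

Answer: B=3 W=6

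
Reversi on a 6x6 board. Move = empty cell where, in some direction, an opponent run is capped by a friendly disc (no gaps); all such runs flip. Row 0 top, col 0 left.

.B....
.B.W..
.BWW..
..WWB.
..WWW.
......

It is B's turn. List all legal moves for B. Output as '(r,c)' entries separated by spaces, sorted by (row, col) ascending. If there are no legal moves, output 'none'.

(0,2): no bracket -> illegal
(0,3): no bracket -> illegal
(0,4): no bracket -> illegal
(1,2): flips 1 -> legal
(1,4): no bracket -> illegal
(2,4): flips 2 -> legal
(3,1): flips 2 -> legal
(3,5): no bracket -> illegal
(4,1): no bracket -> illegal
(4,5): no bracket -> illegal
(5,1): no bracket -> illegal
(5,2): flips 1 -> legal
(5,3): no bracket -> illegal
(5,4): flips 3 -> legal
(5,5): flips 3 -> legal

Answer: (1,2) (2,4) (3,1) (5,2) (5,4) (5,5)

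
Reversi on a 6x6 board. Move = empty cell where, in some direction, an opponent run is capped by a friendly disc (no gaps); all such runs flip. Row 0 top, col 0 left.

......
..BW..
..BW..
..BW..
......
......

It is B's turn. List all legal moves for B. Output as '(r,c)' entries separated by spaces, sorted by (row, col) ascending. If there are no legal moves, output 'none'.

Answer: (0,4) (1,4) (2,4) (3,4) (4,4)

Derivation:
(0,2): no bracket -> illegal
(0,3): no bracket -> illegal
(0,4): flips 1 -> legal
(1,4): flips 2 -> legal
(2,4): flips 1 -> legal
(3,4): flips 2 -> legal
(4,2): no bracket -> illegal
(4,3): no bracket -> illegal
(4,4): flips 1 -> legal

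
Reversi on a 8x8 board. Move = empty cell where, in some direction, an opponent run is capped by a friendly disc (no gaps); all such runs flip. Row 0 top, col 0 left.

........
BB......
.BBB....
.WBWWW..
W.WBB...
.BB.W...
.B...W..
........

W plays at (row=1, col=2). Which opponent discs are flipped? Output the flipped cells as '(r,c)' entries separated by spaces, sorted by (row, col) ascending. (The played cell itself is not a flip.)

Dir NW: first cell '.' (not opp) -> no flip
Dir N: first cell '.' (not opp) -> no flip
Dir NE: first cell '.' (not opp) -> no flip
Dir W: opp run (1,1) (1,0), next=edge -> no flip
Dir E: first cell '.' (not opp) -> no flip
Dir SW: opp run (2,1), next='.' -> no flip
Dir S: opp run (2,2) (3,2) capped by W -> flip
Dir SE: opp run (2,3) capped by W -> flip

Answer: (2,2) (2,3) (3,2)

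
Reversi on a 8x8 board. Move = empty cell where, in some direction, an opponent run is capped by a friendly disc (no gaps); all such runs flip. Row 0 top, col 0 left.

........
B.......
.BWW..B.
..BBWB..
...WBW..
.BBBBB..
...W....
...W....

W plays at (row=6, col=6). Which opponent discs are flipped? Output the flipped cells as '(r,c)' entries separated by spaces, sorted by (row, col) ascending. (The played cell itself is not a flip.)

Answer: (3,3) (4,4) (5,5)

Derivation:
Dir NW: opp run (5,5) (4,4) (3,3) capped by W -> flip
Dir N: first cell '.' (not opp) -> no flip
Dir NE: first cell '.' (not opp) -> no flip
Dir W: first cell '.' (not opp) -> no flip
Dir E: first cell '.' (not opp) -> no flip
Dir SW: first cell '.' (not opp) -> no flip
Dir S: first cell '.' (not opp) -> no flip
Dir SE: first cell '.' (not opp) -> no flip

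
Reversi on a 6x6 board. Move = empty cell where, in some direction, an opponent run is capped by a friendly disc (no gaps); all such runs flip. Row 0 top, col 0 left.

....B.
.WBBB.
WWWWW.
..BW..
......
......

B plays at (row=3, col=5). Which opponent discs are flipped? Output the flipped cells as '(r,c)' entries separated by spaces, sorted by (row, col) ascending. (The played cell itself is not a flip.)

Answer: (2,4)

Derivation:
Dir NW: opp run (2,4) capped by B -> flip
Dir N: first cell '.' (not opp) -> no flip
Dir NE: edge -> no flip
Dir W: first cell '.' (not opp) -> no flip
Dir E: edge -> no flip
Dir SW: first cell '.' (not opp) -> no flip
Dir S: first cell '.' (not opp) -> no flip
Dir SE: edge -> no flip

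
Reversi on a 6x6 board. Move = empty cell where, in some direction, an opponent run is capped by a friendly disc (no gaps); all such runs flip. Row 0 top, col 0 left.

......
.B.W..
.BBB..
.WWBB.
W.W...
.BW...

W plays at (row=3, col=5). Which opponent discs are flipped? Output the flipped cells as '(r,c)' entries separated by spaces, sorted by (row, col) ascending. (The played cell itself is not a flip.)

Answer: (3,3) (3,4)

Derivation:
Dir NW: first cell '.' (not opp) -> no flip
Dir N: first cell '.' (not opp) -> no flip
Dir NE: edge -> no flip
Dir W: opp run (3,4) (3,3) capped by W -> flip
Dir E: edge -> no flip
Dir SW: first cell '.' (not opp) -> no flip
Dir S: first cell '.' (not opp) -> no flip
Dir SE: edge -> no flip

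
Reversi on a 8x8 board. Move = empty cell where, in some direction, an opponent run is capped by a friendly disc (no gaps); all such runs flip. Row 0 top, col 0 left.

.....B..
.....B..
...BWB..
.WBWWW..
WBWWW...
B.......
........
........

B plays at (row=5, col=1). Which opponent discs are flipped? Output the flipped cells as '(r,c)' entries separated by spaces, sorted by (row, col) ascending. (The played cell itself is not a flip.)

Answer: (2,4) (3,3) (4,2)

Derivation:
Dir NW: opp run (4,0), next=edge -> no flip
Dir N: first cell 'B' (not opp) -> no flip
Dir NE: opp run (4,2) (3,3) (2,4) capped by B -> flip
Dir W: first cell 'B' (not opp) -> no flip
Dir E: first cell '.' (not opp) -> no flip
Dir SW: first cell '.' (not opp) -> no flip
Dir S: first cell '.' (not opp) -> no flip
Dir SE: first cell '.' (not opp) -> no flip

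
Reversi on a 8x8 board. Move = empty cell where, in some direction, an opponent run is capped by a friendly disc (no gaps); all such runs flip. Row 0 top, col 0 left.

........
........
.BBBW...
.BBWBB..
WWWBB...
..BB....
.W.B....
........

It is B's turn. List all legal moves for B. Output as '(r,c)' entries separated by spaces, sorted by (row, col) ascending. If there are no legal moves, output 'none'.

(1,3): flips 1 -> legal
(1,4): flips 1 -> legal
(1,5): no bracket -> illegal
(2,5): flips 1 -> legal
(3,0): flips 1 -> legal
(5,0): flips 1 -> legal
(5,1): flips 1 -> legal
(6,0): no bracket -> illegal
(6,2): no bracket -> illegal
(7,0): flips 1 -> legal
(7,1): no bracket -> illegal
(7,2): no bracket -> illegal

Answer: (1,3) (1,4) (2,5) (3,0) (5,0) (5,1) (7,0)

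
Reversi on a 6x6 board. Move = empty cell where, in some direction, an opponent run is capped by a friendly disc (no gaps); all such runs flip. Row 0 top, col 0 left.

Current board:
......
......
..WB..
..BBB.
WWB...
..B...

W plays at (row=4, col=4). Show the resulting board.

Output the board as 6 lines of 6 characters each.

Place W at (4,4); scan 8 dirs for brackets.
Dir NW: opp run (3,3) capped by W -> flip
Dir N: opp run (3,4), next='.' -> no flip
Dir NE: first cell '.' (not opp) -> no flip
Dir W: first cell '.' (not opp) -> no flip
Dir E: first cell '.' (not opp) -> no flip
Dir SW: first cell '.' (not opp) -> no flip
Dir S: first cell '.' (not opp) -> no flip
Dir SE: first cell '.' (not opp) -> no flip
All flips: (3,3)

Answer: ......
......
..WB..
..BWB.
WWB.W.
..B...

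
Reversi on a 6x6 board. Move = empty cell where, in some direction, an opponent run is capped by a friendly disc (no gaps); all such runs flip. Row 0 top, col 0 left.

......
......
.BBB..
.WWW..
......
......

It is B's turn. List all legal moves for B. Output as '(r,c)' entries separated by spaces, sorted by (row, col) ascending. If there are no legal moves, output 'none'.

Answer: (4,0) (4,1) (4,2) (4,3) (4,4)

Derivation:
(2,0): no bracket -> illegal
(2,4): no bracket -> illegal
(3,0): no bracket -> illegal
(3,4): no bracket -> illegal
(4,0): flips 1 -> legal
(4,1): flips 2 -> legal
(4,2): flips 1 -> legal
(4,3): flips 2 -> legal
(4,4): flips 1 -> legal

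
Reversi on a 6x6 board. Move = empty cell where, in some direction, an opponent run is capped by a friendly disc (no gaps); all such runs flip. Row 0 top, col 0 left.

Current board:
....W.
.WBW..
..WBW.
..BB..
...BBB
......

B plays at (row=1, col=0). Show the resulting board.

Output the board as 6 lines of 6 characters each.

Place B at (1,0); scan 8 dirs for brackets.
Dir NW: edge -> no flip
Dir N: first cell '.' (not opp) -> no flip
Dir NE: first cell '.' (not opp) -> no flip
Dir W: edge -> no flip
Dir E: opp run (1,1) capped by B -> flip
Dir SW: edge -> no flip
Dir S: first cell '.' (not opp) -> no flip
Dir SE: first cell '.' (not opp) -> no flip
All flips: (1,1)

Answer: ....W.
BBBW..
..WBW.
..BB..
...BBB
......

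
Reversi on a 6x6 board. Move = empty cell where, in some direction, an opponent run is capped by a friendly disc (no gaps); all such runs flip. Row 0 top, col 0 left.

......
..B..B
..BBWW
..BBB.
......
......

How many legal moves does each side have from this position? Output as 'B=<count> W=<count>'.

Answer: B=2 W=5

Derivation:
-- B to move --
(1,3): no bracket -> illegal
(1,4): flips 1 -> legal
(3,5): flips 1 -> legal
B mobility = 2
-- W to move --
(0,1): no bracket -> illegal
(0,2): no bracket -> illegal
(0,3): no bracket -> illegal
(0,4): no bracket -> illegal
(0,5): flips 1 -> legal
(1,1): no bracket -> illegal
(1,3): no bracket -> illegal
(1,4): no bracket -> illegal
(2,1): flips 2 -> legal
(3,1): no bracket -> illegal
(3,5): no bracket -> illegal
(4,1): no bracket -> illegal
(4,2): flips 1 -> legal
(4,3): flips 1 -> legal
(4,4): flips 1 -> legal
(4,5): no bracket -> illegal
W mobility = 5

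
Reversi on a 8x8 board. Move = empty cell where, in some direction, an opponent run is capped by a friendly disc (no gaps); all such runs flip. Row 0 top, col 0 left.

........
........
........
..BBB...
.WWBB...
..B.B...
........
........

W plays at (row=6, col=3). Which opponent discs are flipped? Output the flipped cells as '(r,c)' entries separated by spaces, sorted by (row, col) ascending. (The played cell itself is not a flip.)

Answer: (5,2)

Derivation:
Dir NW: opp run (5,2) capped by W -> flip
Dir N: first cell '.' (not opp) -> no flip
Dir NE: opp run (5,4), next='.' -> no flip
Dir W: first cell '.' (not opp) -> no flip
Dir E: first cell '.' (not opp) -> no flip
Dir SW: first cell '.' (not opp) -> no flip
Dir S: first cell '.' (not opp) -> no flip
Dir SE: first cell '.' (not opp) -> no flip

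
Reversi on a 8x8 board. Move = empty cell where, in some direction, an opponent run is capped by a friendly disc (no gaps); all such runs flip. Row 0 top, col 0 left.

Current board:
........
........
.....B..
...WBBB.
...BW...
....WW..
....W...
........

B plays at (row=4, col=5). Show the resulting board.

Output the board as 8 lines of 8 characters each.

Answer: ........
........
.....B..
...WBBB.
...BBB..
....WW..
....W...
........

Derivation:
Place B at (4,5); scan 8 dirs for brackets.
Dir NW: first cell 'B' (not opp) -> no flip
Dir N: first cell 'B' (not opp) -> no flip
Dir NE: first cell 'B' (not opp) -> no flip
Dir W: opp run (4,4) capped by B -> flip
Dir E: first cell '.' (not opp) -> no flip
Dir SW: opp run (5,4), next='.' -> no flip
Dir S: opp run (5,5), next='.' -> no flip
Dir SE: first cell '.' (not opp) -> no flip
All flips: (4,4)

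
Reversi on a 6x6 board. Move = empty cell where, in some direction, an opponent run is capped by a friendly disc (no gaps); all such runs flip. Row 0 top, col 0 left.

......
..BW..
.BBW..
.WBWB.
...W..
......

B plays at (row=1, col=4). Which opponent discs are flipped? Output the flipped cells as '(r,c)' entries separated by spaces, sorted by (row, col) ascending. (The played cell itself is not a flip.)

Answer: (1,3) (2,3)

Derivation:
Dir NW: first cell '.' (not opp) -> no flip
Dir N: first cell '.' (not opp) -> no flip
Dir NE: first cell '.' (not opp) -> no flip
Dir W: opp run (1,3) capped by B -> flip
Dir E: first cell '.' (not opp) -> no flip
Dir SW: opp run (2,3) capped by B -> flip
Dir S: first cell '.' (not opp) -> no flip
Dir SE: first cell '.' (not opp) -> no flip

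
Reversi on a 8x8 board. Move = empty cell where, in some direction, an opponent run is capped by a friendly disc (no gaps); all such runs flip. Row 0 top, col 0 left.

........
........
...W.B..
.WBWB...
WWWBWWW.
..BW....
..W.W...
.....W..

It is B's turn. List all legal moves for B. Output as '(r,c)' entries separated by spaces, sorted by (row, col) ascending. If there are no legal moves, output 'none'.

(1,2): flips 1 -> legal
(1,3): flips 2 -> legal
(1,4): flips 1 -> legal
(2,0): no bracket -> illegal
(2,1): no bracket -> illegal
(2,2): no bracket -> illegal
(2,4): no bracket -> illegal
(3,0): flips 2 -> legal
(3,5): no bracket -> illegal
(3,6): no bracket -> illegal
(3,7): no bracket -> illegal
(4,7): flips 3 -> legal
(5,0): flips 1 -> legal
(5,1): no bracket -> illegal
(5,4): flips 2 -> legal
(5,5): no bracket -> illegal
(5,6): flips 1 -> legal
(5,7): no bracket -> illegal
(6,1): no bracket -> illegal
(6,3): flips 1 -> legal
(6,5): no bracket -> illegal
(6,6): no bracket -> illegal
(7,1): no bracket -> illegal
(7,2): flips 1 -> legal
(7,3): no bracket -> illegal
(7,4): no bracket -> illegal
(7,6): no bracket -> illegal

Answer: (1,2) (1,3) (1,4) (3,0) (4,7) (5,0) (5,4) (5,6) (6,3) (7,2)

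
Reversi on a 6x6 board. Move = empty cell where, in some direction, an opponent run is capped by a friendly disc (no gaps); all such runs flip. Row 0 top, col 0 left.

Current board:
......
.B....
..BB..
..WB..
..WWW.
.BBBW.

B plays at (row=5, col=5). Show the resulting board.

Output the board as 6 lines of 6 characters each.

Answer: ......
.B....
..BB..
..WB..
..WWB.
.BBBBB

Derivation:
Place B at (5,5); scan 8 dirs for brackets.
Dir NW: opp run (4,4) capped by B -> flip
Dir N: first cell '.' (not opp) -> no flip
Dir NE: edge -> no flip
Dir W: opp run (5,4) capped by B -> flip
Dir E: edge -> no flip
Dir SW: edge -> no flip
Dir S: edge -> no flip
Dir SE: edge -> no flip
All flips: (4,4) (5,4)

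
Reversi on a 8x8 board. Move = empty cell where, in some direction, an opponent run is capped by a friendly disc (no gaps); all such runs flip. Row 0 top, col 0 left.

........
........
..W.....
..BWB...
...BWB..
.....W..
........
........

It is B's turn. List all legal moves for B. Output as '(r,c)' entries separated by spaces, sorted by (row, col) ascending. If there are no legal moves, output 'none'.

(1,1): no bracket -> illegal
(1,2): flips 1 -> legal
(1,3): no bracket -> illegal
(2,1): no bracket -> illegal
(2,3): flips 1 -> legal
(2,4): no bracket -> illegal
(3,1): no bracket -> illegal
(3,5): no bracket -> illegal
(4,2): no bracket -> illegal
(4,6): no bracket -> illegal
(5,3): no bracket -> illegal
(5,4): flips 1 -> legal
(5,6): no bracket -> illegal
(6,4): no bracket -> illegal
(6,5): flips 1 -> legal
(6,6): no bracket -> illegal

Answer: (1,2) (2,3) (5,4) (6,5)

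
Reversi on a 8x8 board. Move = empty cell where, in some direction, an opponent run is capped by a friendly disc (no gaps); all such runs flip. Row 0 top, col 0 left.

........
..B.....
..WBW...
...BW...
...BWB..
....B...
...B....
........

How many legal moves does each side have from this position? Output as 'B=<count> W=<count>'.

-- B to move --
(1,1): flips 1 -> legal
(1,3): no bracket -> illegal
(1,4): flips 3 -> legal
(1,5): flips 1 -> legal
(2,1): flips 1 -> legal
(2,5): flips 2 -> legal
(3,1): no bracket -> illegal
(3,2): flips 1 -> legal
(3,5): flips 1 -> legal
(5,3): no bracket -> illegal
(5,5): flips 1 -> legal
B mobility = 8
-- W to move --
(0,1): flips 2 -> legal
(0,2): flips 1 -> legal
(0,3): no bracket -> illegal
(1,1): no bracket -> illegal
(1,3): no bracket -> illegal
(1,4): no bracket -> illegal
(2,1): no bracket -> illegal
(3,2): flips 1 -> legal
(3,5): no bracket -> illegal
(3,6): no bracket -> illegal
(4,2): flips 2 -> legal
(4,6): flips 1 -> legal
(5,2): flips 1 -> legal
(5,3): no bracket -> illegal
(5,5): no bracket -> illegal
(5,6): flips 1 -> legal
(6,2): no bracket -> illegal
(6,4): flips 1 -> legal
(6,5): no bracket -> illegal
(7,2): no bracket -> illegal
(7,3): no bracket -> illegal
(7,4): no bracket -> illegal
W mobility = 8

Answer: B=8 W=8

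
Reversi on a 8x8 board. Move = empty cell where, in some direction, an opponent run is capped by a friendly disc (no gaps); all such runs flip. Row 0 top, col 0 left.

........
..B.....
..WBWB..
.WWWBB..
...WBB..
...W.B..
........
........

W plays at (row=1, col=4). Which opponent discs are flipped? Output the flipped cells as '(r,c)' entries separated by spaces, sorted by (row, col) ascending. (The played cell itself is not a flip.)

Answer: (2,3)

Derivation:
Dir NW: first cell '.' (not opp) -> no flip
Dir N: first cell '.' (not opp) -> no flip
Dir NE: first cell '.' (not opp) -> no flip
Dir W: first cell '.' (not opp) -> no flip
Dir E: first cell '.' (not opp) -> no flip
Dir SW: opp run (2,3) capped by W -> flip
Dir S: first cell 'W' (not opp) -> no flip
Dir SE: opp run (2,5), next='.' -> no flip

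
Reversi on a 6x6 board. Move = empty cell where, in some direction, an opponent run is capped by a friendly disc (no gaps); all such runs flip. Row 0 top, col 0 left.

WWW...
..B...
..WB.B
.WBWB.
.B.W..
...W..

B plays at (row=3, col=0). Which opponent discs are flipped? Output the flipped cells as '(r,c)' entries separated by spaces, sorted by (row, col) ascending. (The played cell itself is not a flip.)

Answer: (3,1)

Derivation:
Dir NW: edge -> no flip
Dir N: first cell '.' (not opp) -> no flip
Dir NE: first cell '.' (not opp) -> no flip
Dir W: edge -> no flip
Dir E: opp run (3,1) capped by B -> flip
Dir SW: edge -> no flip
Dir S: first cell '.' (not opp) -> no flip
Dir SE: first cell 'B' (not opp) -> no flip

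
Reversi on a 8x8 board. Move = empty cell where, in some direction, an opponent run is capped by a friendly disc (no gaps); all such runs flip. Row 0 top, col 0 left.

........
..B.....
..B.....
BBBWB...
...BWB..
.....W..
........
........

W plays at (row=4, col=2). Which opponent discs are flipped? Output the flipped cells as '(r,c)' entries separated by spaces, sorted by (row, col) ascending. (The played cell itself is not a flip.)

Answer: (4,3)

Derivation:
Dir NW: opp run (3,1), next='.' -> no flip
Dir N: opp run (3,2) (2,2) (1,2), next='.' -> no flip
Dir NE: first cell 'W' (not opp) -> no flip
Dir W: first cell '.' (not opp) -> no flip
Dir E: opp run (4,3) capped by W -> flip
Dir SW: first cell '.' (not opp) -> no flip
Dir S: first cell '.' (not opp) -> no flip
Dir SE: first cell '.' (not opp) -> no flip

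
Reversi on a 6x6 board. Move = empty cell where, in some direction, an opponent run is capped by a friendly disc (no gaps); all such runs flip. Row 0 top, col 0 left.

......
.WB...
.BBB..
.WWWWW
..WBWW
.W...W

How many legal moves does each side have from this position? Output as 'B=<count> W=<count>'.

-- B to move --
(0,0): flips 1 -> legal
(0,1): flips 1 -> legal
(0,2): no bracket -> illegal
(1,0): flips 1 -> legal
(2,0): no bracket -> illegal
(2,4): no bracket -> illegal
(2,5): flips 1 -> legal
(3,0): no bracket -> illegal
(4,0): flips 1 -> legal
(4,1): flips 3 -> legal
(5,0): no bracket -> illegal
(5,2): flips 2 -> legal
(5,3): no bracket -> illegal
(5,4): no bracket -> illegal
B mobility = 7
-- W to move --
(0,1): flips 2 -> legal
(0,2): flips 2 -> legal
(0,3): no bracket -> illegal
(1,0): flips 1 -> legal
(1,3): flips 3 -> legal
(1,4): flips 1 -> legal
(2,0): no bracket -> illegal
(2,4): no bracket -> illegal
(3,0): no bracket -> illegal
(5,2): flips 1 -> legal
(5,3): flips 1 -> legal
(5,4): flips 1 -> legal
W mobility = 8

Answer: B=7 W=8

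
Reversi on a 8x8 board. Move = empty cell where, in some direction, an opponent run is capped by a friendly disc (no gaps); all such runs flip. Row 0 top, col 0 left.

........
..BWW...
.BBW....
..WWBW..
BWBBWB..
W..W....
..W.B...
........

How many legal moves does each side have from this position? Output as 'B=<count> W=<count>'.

-- B to move --
(0,2): no bracket -> illegal
(0,3): flips 3 -> legal
(0,4): flips 1 -> legal
(0,5): no bracket -> illegal
(1,5): flips 2 -> legal
(2,4): flips 2 -> legal
(2,5): flips 1 -> legal
(2,6): no bracket -> illegal
(3,0): no bracket -> illegal
(3,1): flips 2 -> legal
(3,6): flips 1 -> legal
(4,6): no bracket -> illegal
(5,1): no bracket -> illegal
(5,2): no bracket -> illegal
(5,4): flips 1 -> legal
(5,5): flips 2 -> legal
(6,0): flips 1 -> legal
(6,1): no bracket -> illegal
(6,3): flips 1 -> legal
(7,1): no bracket -> illegal
(7,2): no bracket -> illegal
(7,3): no bracket -> illegal
B mobility = 11
-- W to move --
(0,1): flips 1 -> legal
(0,2): flips 2 -> legal
(0,3): no bracket -> illegal
(1,0): flips 1 -> legal
(1,1): flips 2 -> legal
(2,0): flips 2 -> legal
(2,4): flips 1 -> legal
(2,5): no bracket -> illegal
(3,0): flips 1 -> legal
(3,1): flips 2 -> legal
(3,6): no bracket -> illegal
(4,6): flips 1 -> legal
(5,1): flips 1 -> legal
(5,2): flips 1 -> legal
(5,4): flips 1 -> legal
(5,5): flips 1 -> legal
(5,6): flips 2 -> legal
(6,3): no bracket -> illegal
(6,5): no bracket -> illegal
(7,3): no bracket -> illegal
(7,4): no bracket -> illegal
(7,5): flips 1 -> legal
W mobility = 15

Answer: B=11 W=15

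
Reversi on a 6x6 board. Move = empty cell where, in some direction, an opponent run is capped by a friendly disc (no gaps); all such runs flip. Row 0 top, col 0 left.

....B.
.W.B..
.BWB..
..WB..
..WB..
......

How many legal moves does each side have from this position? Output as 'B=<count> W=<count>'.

-- B to move --
(0,0): flips 2 -> legal
(0,1): flips 1 -> legal
(0,2): no bracket -> illegal
(1,0): no bracket -> illegal
(1,2): no bracket -> illegal
(2,0): no bracket -> illegal
(3,1): flips 2 -> legal
(4,1): flips 2 -> legal
(5,1): flips 1 -> legal
(5,2): no bracket -> illegal
(5,3): no bracket -> illegal
B mobility = 5
-- W to move --
(0,2): no bracket -> illegal
(0,3): no bracket -> illegal
(0,5): no bracket -> illegal
(1,0): flips 1 -> legal
(1,2): no bracket -> illegal
(1,4): flips 1 -> legal
(1,5): no bracket -> illegal
(2,0): flips 1 -> legal
(2,4): flips 2 -> legal
(3,0): no bracket -> illegal
(3,1): flips 1 -> legal
(3,4): flips 1 -> legal
(4,4): flips 2 -> legal
(5,2): no bracket -> illegal
(5,3): no bracket -> illegal
(5,4): flips 1 -> legal
W mobility = 8

Answer: B=5 W=8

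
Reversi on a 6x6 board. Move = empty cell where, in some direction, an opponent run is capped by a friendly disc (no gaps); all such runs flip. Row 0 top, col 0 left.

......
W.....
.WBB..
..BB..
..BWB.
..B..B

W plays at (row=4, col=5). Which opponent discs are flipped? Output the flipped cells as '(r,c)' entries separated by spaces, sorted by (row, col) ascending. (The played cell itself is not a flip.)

Dir NW: first cell '.' (not opp) -> no flip
Dir N: first cell '.' (not opp) -> no flip
Dir NE: edge -> no flip
Dir W: opp run (4,4) capped by W -> flip
Dir E: edge -> no flip
Dir SW: first cell '.' (not opp) -> no flip
Dir S: opp run (5,5), next=edge -> no flip
Dir SE: edge -> no flip

Answer: (4,4)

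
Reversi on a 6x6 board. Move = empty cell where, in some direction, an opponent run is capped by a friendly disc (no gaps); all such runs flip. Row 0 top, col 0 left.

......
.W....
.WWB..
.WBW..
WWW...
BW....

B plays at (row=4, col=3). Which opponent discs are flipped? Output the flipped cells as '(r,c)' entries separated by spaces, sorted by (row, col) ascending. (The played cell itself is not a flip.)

Answer: (3,3)

Derivation:
Dir NW: first cell 'B' (not opp) -> no flip
Dir N: opp run (3,3) capped by B -> flip
Dir NE: first cell '.' (not opp) -> no flip
Dir W: opp run (4,2) (4,1) (4,0), next=edge -> no flip
Dir E: first cell '.' (not opp) -> no flip
Dir SW: first cell '.' (not opp) -> no flip
Dir S: first cell '.' (not opp) -> no flip
Dir SE: first cell '.' (not opp) -> no flip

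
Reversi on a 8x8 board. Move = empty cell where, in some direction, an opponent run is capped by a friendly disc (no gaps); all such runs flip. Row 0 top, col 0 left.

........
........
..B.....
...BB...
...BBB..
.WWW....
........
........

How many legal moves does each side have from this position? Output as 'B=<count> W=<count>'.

Answer: B=3 W=3

Derivation:
-- B to move --
(4,0): no bracket -> illegal
(4,1): no bracket -> illegal
(4,2): no bracket -> illegal
(5,0): no bracket -> illegal
(5,4): no bracket -> illegal
(6,0): no bracket -> illegal
(6,1): flips 1 -> legal
(6,2): flips 1 -> legal
(6,3): flips 1 -> legal
(6,4): no bracket -> illegal
B mobility = 3
-- W to move --
(1,1): no bracket -> illegal
(1,2): no bracket -> illegal
(1,3): no bracket -> illegal
(2,1): no bracket -> illegal
(2,3): flips 2 -> legal
(2,4): no bracket -> illegal
(2,5): flips 2 -> legal
(3,1): no bracket -> illegal
(3,2): no bracket -> illegal
(3,5): flips 1 -> legal
(3,6): no bracket -> illegal
(4,2): no bracket -> illegal
(4,6): no bracket -> illegal
(5,4): no bracket -> illegal
(5,5): no bracket -> illegal
(5,6): no bracket -> illegal
W mobility = 3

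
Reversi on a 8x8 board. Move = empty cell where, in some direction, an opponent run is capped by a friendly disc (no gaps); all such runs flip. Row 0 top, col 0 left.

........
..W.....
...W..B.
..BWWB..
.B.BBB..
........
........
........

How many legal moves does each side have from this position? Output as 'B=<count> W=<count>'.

Answer: B=6 W=8

Derivation:
-- B to move --
(0,1): flips 3 -> legal
(0,2): no bracket -> illegal
(0,3): no bracket -> illegal
(1,1): no bracket -> illegal
(1,3): flips 2 -> legal
(1,4): flips 1 -> legal
(2,1): no bracket -> illegal
(2,2): flips 1 -> legal
(2,4): flips 1 -> legal
(2,5): flips 1 -> legal
(4,2): no bracket -> illegal
B mobility = 6
-- W to move --
(1,5): no bracket -> illegal
(1,6): no bracket -> illegal
(1,7): no bracket -> illegal
(2,1): no bracket -> illegal
(2,2): no bracket -> illegal
(2,4): no bracket -> illegal
(2,5): no bracket -> illegal
(2,7): no bracket -> illegal
(3,0): no bracket -> illegal
(3,1): flips 1 -> legal
(3,6): flips 1 -> legal
(3,7): no bracket -> illegal
(4,0): no bracket -> illegal
(4,2): no bracket -> illegal
(4,6): no bracket -> illegal
(5,0): flips 2 -> legal
(5,1): no bracket -> illegal
(5,2): flips 1 -> legal
(5,3): flips 1 -> legal
(5,4): flips 1 -> legal
(5,5): flips 1 -> legal
(5,6): flips 1 -> legal
W mobility = 8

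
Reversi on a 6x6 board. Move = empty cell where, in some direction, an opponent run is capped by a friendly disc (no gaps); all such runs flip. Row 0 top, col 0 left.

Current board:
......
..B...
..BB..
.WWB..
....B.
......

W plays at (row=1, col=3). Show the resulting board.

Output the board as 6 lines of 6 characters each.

Place W at (1,3); scan 8 dirs for brackets.
Dir NW: first cell '.' (not opp) -> no flip
Dir N: first cell '.' (not opp) -> no flip
Dir NE: first cell '.' (not opp) -> no flip
Dir W: opp run (1,2), next='.' -> no flip
Dir E: first cell '.' (not opp) -> no flip
Dir SW: opp run (2,2) capped by W -> flip
Dir S: opp run (2,3) (3,3), next='.' -> no flip
Dir SE: first cell '.' (not opp) -> no flip
All flips: (2,2)

Answer: ......
..BW..
..WB..
.WWB..
....B.
......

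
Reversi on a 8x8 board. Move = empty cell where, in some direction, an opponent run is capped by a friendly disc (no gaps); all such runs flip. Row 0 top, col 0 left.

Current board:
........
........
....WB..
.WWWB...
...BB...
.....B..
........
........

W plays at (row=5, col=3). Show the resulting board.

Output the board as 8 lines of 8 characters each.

Place W at (5,3); scan 8 dirs for brackets.
Dir NW: first cell '.' (not opp) -> no flip
Dir N: opp run (4,3) capped by W -> flip
Dir NE: opp run (4,4), next='.' -> no flip
Dir W: first cell '.' (not opp) -> no flip
Dir E: first cell '.' (not opp) -> no flip
Dir SW: first cell '.' (not opp) -> no flip
Dir S: first cell '.' (not opp) -> no flip
Dir SE: first cell '.' (not opp) -> no flip
All flips: (4,3)

Answer: ........
........
....WB..
.WWWB...
...WB...
...W.B..
........
........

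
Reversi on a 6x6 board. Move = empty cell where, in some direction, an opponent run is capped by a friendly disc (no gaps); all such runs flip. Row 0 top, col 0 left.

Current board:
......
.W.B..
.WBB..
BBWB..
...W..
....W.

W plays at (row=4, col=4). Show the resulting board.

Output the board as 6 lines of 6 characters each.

Place W at (4,4); scan 8 dirs for brackets.
Dir NW: opp run (3,3) (2,2) capped by W -> flip
Dir N: first cell '.' (not opp) -> no flip
Dir NE: first cell '.' (not opp) -> no flip
Dir W: first cell 'W' (not opp) -> no flip
Dir E: first cell '.' (not opp) -> no flip
Dir SW: first cell '.' (not opp) -> no flip
Dir S: first cell 'W' (not opp) -> no flip
Dir SE: first cell '.' (not opp) -> no flip
All flips: (2,2) (3,3)

Answer: ......
.W.B..
.WWB..
BBWW..
...WW.
....W.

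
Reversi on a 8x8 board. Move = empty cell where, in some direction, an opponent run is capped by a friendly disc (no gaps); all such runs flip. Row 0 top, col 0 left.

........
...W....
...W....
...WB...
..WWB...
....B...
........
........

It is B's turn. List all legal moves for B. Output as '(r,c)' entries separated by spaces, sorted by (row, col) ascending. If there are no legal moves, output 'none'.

(0,2): no bracket -> illegal
(0,3): no bracket -> illegal
(0,4): no bracket -> illegal
(1,2): flips 1 -> legal
(1,4): no bracket -> illegal
(2,2): flips 1 -> legal
(2,4): no bracket -> illegal
(3,1): no bracket -> illegal
(3,2): flips 2 -> legal
(4,1): flips 2 -> legal
(5,1): no bracket -> illegal
(5,2): flips 1 -> legal
(5,3): no bracket -> illegal

Answer: (1,2) (2,2) (3,2) (4,1) (5,2)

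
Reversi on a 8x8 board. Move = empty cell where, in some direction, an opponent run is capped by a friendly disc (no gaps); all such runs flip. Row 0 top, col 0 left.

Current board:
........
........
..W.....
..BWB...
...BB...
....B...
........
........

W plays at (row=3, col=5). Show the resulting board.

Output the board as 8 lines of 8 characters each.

Answer: ........
........
..W.....
..BWWW..
...BB...
....B...
........
........

Derivation:
Place W at (3,5); scan 8 dirs for brackets.
Dir NW: first cell '.' (not opp) -> no flip
Dir N: first cell '.' (not opp) -> no flip
Dir NE: first cell '.' (not opp) -> no flip
Dir W: opp run (3,4) capped by W -> flip
Dir E: first cell '.' (not opp) -> no flip
Dir SW: opp run (4,4), next='.' -> no flip
Dir S: first cell '.' (not opp) -> no flip
Dir SE: first cell '.' (not opp) -> no flip
All flips: (3,4)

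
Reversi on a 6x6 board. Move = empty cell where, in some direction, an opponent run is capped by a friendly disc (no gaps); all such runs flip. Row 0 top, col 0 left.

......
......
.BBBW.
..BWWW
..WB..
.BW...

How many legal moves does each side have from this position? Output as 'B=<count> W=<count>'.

-- B to move --
(1,3): no bracket -> illegal
(1,4): no bracket -> illegal
(1,5): flips 3 -> legal
(2,5): flips 2 -> legal
(3,1): no bracket -> illegal
(4,1): flips 1 -> legal
(4,4): flips 1 -> legal
(4,5): flips 1 -> legal
(5,3): flips 1 -> legal
B mobility = 6
-- W to move --
(1,0): no bracket -> illegal
(1,1): flips 1 -> legal
(1,2): flips 3 -> legal
(1,3): flips 1 -> legal
(1,4): no bracket -> illegal
(2,0): flips 3 -> legal
(3,0): no bracket -> illegal
(3,1): flips 1 -> legal
(4,0): no bracket -> illegal
(4,1): no bracket -> illegal
(4,4): flips 1 -> legal
(5,0): flips 1 -> legal
(5,3): flips 1 -> legal
(5,4): no bracket -> illegal
W mobility = 8

Answer: B=6 W=8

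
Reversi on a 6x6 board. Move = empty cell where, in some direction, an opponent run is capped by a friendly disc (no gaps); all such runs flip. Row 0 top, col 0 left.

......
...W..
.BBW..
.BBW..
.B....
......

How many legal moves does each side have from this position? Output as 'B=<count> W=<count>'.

Answer: B=5 W=5

Derivation:
-- B to move --
(0,2): no bracket -> illegal
(0,3): no bracket -> illegal
(0,4): flips 1 -> legal
(1,2): no bracket -> illegal
(1,4): flips 1 -> legal
(2,4): flips 1 -> legal
(3,4): flips 1 -> legal
(4,2): no bracket -> illegal
(4,3): no bracket -> illegal
(4,4): flips 1 -> legal
B mobility = 5
-- W to move --
(1,0): no bracket -> illegal
(1,1): flips 1 -> legal
(1,2): no bracket -> illegal
(2,0): flips 2 -> legal
(3,0): flips 2 -> legal
(4,0): flips 2 -> legal
(4,2): no bracket -> illegal
(4,3): no bracket -> illegal
(5,0): flips 2 -> legal
(5,1): no bracket -> illegal
(5,2): no bracket -> illegal
W mobility = 5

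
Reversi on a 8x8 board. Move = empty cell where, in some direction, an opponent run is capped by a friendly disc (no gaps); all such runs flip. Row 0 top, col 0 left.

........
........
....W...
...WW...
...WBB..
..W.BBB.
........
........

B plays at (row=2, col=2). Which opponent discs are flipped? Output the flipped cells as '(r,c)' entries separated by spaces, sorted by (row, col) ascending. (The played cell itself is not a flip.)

Answer: (3,3)

Derivation:
Dir NW: first cell '.' (not opp) -> no flip
Dir N: first cell '.' (not opp) -> no flip
Dir NE: first cell '.' (not opp) -> no flip
Dir W: first cell '.' (not opp) -> no flip
Dir E: first cell '.' (not opp) -> no flip
Dir SW: first cell '.' (not opp) -> no flip
Dir S: first cell '.' (not opp) -> no flip
Dir SE: opp run (3,3) capped by B -> flip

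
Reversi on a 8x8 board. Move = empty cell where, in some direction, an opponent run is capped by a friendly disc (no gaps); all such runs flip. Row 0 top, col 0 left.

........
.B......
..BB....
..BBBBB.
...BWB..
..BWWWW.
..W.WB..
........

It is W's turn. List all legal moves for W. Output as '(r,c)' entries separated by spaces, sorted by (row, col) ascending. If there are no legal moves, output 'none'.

Answer: (0,0) (1,2) (1,3) (2,1) (2,4) (2,5) (2,6) (2,7) (4,2) (4,6) (5,1) (6,6) (7,4) (7,5) (7,6)

Derivation:
(0,0): flips 3 -> legal
(0,1): no bracket -> illegal
(0,2): no bracket -> illegal
(1,0): no bracket -> illegal
(1,2): flips 3 -> legal
(1,3): flips 3 -> legal
(1,4): no bracket -> illegal
(2,0): no bracket -> illegal
(2,1): flips 2 -> legal
(2,4): flips 1 -> legal
(2,5): flips 2 -> legal
(2,6): flips 1 -> legal
(2,7): flips 2 -> legal
(3,1): no bracket -> illegal
(3,7): no bracket -> illegal
(4,1): no bracket -> illegal
(4,2): flips 2 -> legal
(4,6): flips 1 -> legal
(4,7): no bracket -> illegal
(5,1): flips 1 -> legal
(6,1): no bracket -> illegal
(6,3): no bracket -> illegal
(6,6): flips 1 -> legal
(7,4): flips 1 -> legal
(7,5): flips 1 -> legal
(7,6): flips 1 -> legal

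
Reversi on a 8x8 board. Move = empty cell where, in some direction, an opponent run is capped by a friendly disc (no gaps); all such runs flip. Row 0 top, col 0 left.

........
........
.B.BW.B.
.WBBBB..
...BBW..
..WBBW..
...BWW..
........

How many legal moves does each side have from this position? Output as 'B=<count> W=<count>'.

Answer: B=15 W=11

Derivation:
-- B to move --
(1,3): flips 1 -> legal
(1,4): flips 1 -> legal
(1,5): flips 1 -> legal
(2,0): no bracket -> illegal
(2,2): no bracket -> illegal
(2,5): flips 1 -> legal
(3,0): flips 1 -> legal
(3,6): flips 1 -> legal
(4,0): no bracket -> illegal
(4,1): flips 2 -> legal
(4,2): no bracket -> illegal
(4,6): flips 1 -> legal
(5,1): flips 1 -> legal
(5,6): flips 2 -> legal
(6,1): flips 1 -> legal
(6,2): no bracket -> illegal
(6,6): flips 3 -> legal
(7,3): no bracket -> illegal
(7,4): flips 1 -> legal
(7,5): flips 4 -> legal
(7,6): flips 1 -> legal
B mobility = 15
-- W to move --
(1,0): flips 4 -> legal
(1,1): flips 1 -> legal
(1,2): flips 2 -> legal
(1,3): no bracket -> illegal
(1,4): no bracket -> illegal
(1,5): no bracket -> illegal
(1,6): no bracket -> illegal
(1,7): no bracket -> illegal
(2,0): no bracket -> illegal
(2,2): flips 3 -> legal
(2,5): flips 3 -> legal
(2,7): no bracket -> illegal
(3,0): no bracket -> illegal
(3,6): flips 4 -> legal
(3,7): no bracket -> illegal
(4,1): no bracket -> illegal
(4,2): flips 4 -> legal
(4,6): flips 1 -> legal
(6,2): flips 1 -> legal
(7,2): flips 2 -> legal
(7,3): no bracket -> illegal
(7,4): flips 1 -> legal
W mobility = 11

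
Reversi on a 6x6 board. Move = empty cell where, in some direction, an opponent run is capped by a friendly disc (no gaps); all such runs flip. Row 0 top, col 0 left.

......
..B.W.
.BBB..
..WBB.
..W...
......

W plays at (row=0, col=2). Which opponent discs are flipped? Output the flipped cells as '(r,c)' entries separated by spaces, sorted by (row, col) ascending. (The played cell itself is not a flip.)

Dir NW: edge -> no flip
Dir N: edge -> no flip
Dir NE: edge -> no flip
Dir W: first cell '.' (not opp) -> no flip
Dir E: first cell '.' (not opp) -> no flip
Dir SW: first cell '.' (not opp) -> no flip
Dir S: opp run (1,2) (2,2) capped by W -> flip
Dir SE: first cell '.' (not opp) -> no flip

Answer: (1,2) (2,2)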